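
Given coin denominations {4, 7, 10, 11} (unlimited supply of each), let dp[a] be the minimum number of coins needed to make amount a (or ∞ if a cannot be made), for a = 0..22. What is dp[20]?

 a  0  1  2  3  4  5  6  7  8  9 10 11 12 13 14 15 16 17 18 19 20 21 22
dp  0  -  -  -  1  -  -  1  2  -  1  1  3  -  2  2  4  2  2  3  2  2  2
(- denotes ∞ / unreachable)

2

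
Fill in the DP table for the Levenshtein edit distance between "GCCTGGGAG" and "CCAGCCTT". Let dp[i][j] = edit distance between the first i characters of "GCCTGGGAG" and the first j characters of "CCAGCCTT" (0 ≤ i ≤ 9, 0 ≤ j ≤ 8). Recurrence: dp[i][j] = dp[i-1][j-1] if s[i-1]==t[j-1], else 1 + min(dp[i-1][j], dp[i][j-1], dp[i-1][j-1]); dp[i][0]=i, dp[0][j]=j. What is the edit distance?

6

   ''  C  C  A  G  C  C  T  T
''  0  1  2  3  4  5  6  7  8
 G  1  1  2  3  3  4  5  6  7
 C  2  1  1  2  3  3  4  5  6
 C  3  2  1  2  3  3  3  4  5
 T  4  3  2  2  3  4  4  3  4
 G  5  4  3  3  2  3  4  4  4
 G  6  5  4  4  3  3  4  5  5
 G  7  6  5  5  4  4  4  5  6
 A  8  7  6  5  5  5  5  5  6
 G  9  8  7  6  5  6  6  6  6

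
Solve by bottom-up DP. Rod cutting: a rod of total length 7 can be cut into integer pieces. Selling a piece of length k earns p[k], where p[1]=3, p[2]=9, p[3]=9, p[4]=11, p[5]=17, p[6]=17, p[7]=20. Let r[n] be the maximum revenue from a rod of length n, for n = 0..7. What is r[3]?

   n    0    1    2    3    4    5    6    7
r[n]    0    3    9   12   18   21   27   30

12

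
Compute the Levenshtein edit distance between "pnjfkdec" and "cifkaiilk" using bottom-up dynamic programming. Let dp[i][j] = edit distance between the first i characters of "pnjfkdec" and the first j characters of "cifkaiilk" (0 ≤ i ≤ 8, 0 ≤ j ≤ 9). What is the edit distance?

8

   ''  c  i  f  k  a  i  i  l  k
''  0  1  2  3  4  5  6  7  8  9
 p  1  1  2  3  4  5  6  7  8  9
 n  2  2  2  3  4  5  6  7  8  9
 j  3  3  3  3  4  5  6  7  8  9
 f  4  4  4  3  4  5  6  7  8  9
 k  5  5  5  4  3  4  5  6  7  8
 d  6  6  6  5  4  4  5  6  7  8
 e  7  7  7  6  5  5  5  6  7  8
 c  8  7  8  7  6  6  6  6  7  8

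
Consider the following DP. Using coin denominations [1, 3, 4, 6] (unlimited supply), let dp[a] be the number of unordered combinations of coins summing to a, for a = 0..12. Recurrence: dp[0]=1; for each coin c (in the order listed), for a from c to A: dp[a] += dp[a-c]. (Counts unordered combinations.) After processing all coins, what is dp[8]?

after  coin     0     1     2     3     4     5     6     7     8     9    10    11    12
          1     1     1     1     1     1     1     1     1     1     1     1     1     1
          3     1     1     1     2     2     2     3     3     3     4     4     4     5
          4     1     1     1     2     3     3     4     5     6     7     8     9    11
          6     1     1     1     2     3     3     5     6     7     9    11    12    16

7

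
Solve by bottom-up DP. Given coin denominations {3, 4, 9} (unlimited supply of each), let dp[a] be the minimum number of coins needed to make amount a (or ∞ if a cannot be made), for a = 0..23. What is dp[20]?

4

 a  0  1  2  3  4  5  6  7  8  9 10 11 12 13 14 15 16 17 18 19 20 21 22 23
dp  0  -  -  1  1  -  2  2  2  1  3  3  2  2  4  3  3  3  2  4  4  3  3  5
(- denotes ∞ / unreachable)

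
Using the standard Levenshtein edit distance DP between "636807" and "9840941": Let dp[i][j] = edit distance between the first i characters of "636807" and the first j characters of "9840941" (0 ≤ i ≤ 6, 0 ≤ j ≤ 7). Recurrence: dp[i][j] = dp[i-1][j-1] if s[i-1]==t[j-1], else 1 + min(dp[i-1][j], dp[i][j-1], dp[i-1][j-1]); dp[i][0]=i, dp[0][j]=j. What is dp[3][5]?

   ''  9  8  4  0  9  4  1
''  0  1  2  3  4  5  6  7
 6  1  1  2  3  4  5  6  7
 3  2  2  2  3  4  5  6  7
 6  3  3  3  3  4  5  6  7
 8  4  4  3  4  4  5  6  7
 0  5  5  4  4  4  5  6  7
 7  6  6  5  5  5  5  6  7

5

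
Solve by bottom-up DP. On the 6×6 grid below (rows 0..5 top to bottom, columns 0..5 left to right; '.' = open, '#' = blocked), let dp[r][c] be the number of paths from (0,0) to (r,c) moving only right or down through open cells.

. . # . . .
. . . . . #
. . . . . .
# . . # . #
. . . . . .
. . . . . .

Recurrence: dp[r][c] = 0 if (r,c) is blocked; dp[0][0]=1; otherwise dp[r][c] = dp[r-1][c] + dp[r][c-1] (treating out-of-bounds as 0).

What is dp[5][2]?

r\c   0   1   2   3   4   5
  0   1   1   0   0   0   0
  1   1   2   2   2   2   0
  2   1   3   5   7   9   9
  3   0   3   8   0   9   0
  4   0   3  11  11  20  20
  5   0   3  14  25  45  65

14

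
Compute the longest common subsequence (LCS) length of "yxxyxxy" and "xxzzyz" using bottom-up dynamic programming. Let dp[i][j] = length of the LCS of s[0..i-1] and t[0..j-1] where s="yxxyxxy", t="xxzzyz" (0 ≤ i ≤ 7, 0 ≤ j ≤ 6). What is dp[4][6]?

3

   ''  x  x  z  z  y  z
''  0  0  0  0  0  0  0
 y  0  0  0  0  0  1  1
 x  0  1  1  1  1  1  1
 x  0  1  2  2  2  2  2
 y  0  1  2  2  2  3  3
 x  0  1  2  2  2  3  3
 x  0  1  2  2  2  3  3
 y  0  1  2  2  2  3  3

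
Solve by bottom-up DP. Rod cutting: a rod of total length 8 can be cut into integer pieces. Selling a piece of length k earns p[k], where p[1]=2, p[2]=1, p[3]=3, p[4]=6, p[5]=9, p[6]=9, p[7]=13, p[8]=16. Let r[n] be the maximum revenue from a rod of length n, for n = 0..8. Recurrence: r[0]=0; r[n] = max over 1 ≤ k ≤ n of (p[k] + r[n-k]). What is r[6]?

12

   n    0    1    2    3    4    5    6    7    8
r[n]    0    2    4    6    8   10   12   14   16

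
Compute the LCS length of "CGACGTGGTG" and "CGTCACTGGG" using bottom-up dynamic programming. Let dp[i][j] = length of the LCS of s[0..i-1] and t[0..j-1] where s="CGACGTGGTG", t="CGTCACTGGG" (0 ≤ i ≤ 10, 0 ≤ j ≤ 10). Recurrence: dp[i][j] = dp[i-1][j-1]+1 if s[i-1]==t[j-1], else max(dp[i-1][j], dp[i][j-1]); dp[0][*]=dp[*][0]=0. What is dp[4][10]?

4

   ''  C  G  T  C  A  C  T  G  G  G
''  0  0  0  0  0  0  0  0  0  0  0
 C  0  1  1  1  1  1  1  1  1  1  1
 G  0  1  2  2  2  2  2  2  2  2  2
 A  0  1  2  2  2  3  3  3  3  3  3
 C  0  1  2  2  3  3  4  4  4  4  4
 G  0  1  2  2  3  3  4  4  5  5  5
 T  0  1  2  3  3  3  4  5  5  5  5
 G  0  1  2  3  3  3  4  5  6  6  6
 G  0  1  2  3  3  3  4  5  6  7  7
 T  0  1  2  3  3  3  4  5  6  7  7
 G  0  1  2  3  3  3  4  5  6  7  8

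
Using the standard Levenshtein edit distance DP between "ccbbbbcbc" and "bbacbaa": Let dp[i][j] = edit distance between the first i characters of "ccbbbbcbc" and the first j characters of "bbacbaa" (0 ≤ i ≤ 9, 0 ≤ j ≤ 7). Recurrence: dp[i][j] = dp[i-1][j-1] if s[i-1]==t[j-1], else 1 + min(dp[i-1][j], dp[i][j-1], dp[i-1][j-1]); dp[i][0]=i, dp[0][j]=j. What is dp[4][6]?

   ''  b  b  a  c  b  a  a
''  0  1  2  3  4  5  6  7
 c  1  1  2  3  3  4  5  6
 c  2  2  2  3  3  4  5  6
 b  3  2  2  3  4  3  4  5
 b  4  3  2  3  4  4  4  5
 b  5  4  3  3  4  4  5  5
 b  6  5  4  4  4  4  5  6
 c  7  6  5  5  4  5  5  6
 b  8  7  6  6  5  4  5  6
 c  9  8  7  7  6  5  5  6

4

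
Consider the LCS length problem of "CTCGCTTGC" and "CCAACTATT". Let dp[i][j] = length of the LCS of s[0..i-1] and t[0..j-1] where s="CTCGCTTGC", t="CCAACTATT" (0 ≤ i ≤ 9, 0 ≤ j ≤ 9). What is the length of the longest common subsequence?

   ''  C  C  A  A  C  T  A  T  T
''  0  0  0  0  0  0  0  0  0  0
 C  0  1  1  1  1  1  1  1  1  1
 T  0  1  1  1  1  1  2  2  2  2
 C  0  1  2  2  2  2  2  2  2  2
 G  0  1  2  2  2  2  2  2  2  2
 C  0  1  2  2  2  3  3  3  3  3
 T  0  1  2  2  2  3  4  4  4  4
 T  0  1  2  2  2  3  4  4  5  5
 G  0  1  2  2  2  3  4  4  5  5
 C  0  1  2  2  2  3  4  4  5  5

5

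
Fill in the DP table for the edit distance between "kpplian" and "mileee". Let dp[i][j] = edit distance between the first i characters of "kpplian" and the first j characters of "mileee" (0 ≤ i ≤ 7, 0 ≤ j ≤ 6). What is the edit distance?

   ''  m  i  l  e  e  e
''  0  1  2  3  4  5  6
 k  1  1  2  3  4  5  6
 p  2  2  2  3  4  5  6
 p  3  3  3  3  4  5  6
 l  4  4  4  3  4  5  6
 i  5  5  4  4  4  5  6
 a  6  6  5  5  5  5  6
 n  7  7  6  6  6  6  6

6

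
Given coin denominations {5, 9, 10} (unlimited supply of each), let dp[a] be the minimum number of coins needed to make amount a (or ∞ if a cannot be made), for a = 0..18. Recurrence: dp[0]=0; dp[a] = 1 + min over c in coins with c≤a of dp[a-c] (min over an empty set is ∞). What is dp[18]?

2

 a  0  1  2  3  4  5  6  7  8  9 10 11 12 13 14 15 16 17 18
dp  0  -  -  -  -  1  -  -  -  1  1  -  -  -  2  2  -  -  2
(- denotes ∞ / unreachable)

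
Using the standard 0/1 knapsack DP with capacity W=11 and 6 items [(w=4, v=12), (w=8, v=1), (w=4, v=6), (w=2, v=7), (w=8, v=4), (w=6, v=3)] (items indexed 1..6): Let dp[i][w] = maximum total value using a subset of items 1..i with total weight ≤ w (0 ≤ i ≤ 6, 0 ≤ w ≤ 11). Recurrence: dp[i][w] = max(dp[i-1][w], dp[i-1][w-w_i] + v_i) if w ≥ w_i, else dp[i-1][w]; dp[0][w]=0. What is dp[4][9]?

19

i\w   0   1   2   3   4   5   6   7   8   9  10  11
  0   0   0   0   0   0   0   0   0   0   0   0   0
  1   0   0   0   0  12  12  12  12  12  12  12  12
  2   0   0   0   0  12  12  12  12  12  12  12  12
  3   0   0   0   0  12  12  12  12  18  18  18  18
  4   0   0   7   7  12  12  19  19  19  19  25  25
  5   0   0   7   7  12  12  19  19  19  19  25  25
  6   0   0   7   7  12  12  19  19  19  19  25  25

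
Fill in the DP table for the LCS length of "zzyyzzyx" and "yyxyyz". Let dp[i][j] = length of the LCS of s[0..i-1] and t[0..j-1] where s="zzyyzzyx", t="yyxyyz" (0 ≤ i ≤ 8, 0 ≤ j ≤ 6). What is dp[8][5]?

   ''  y  y  x  y  y  z
''  0  0  0  0  0  0  0
 z  0  0  0  0  0  0  1
 z  0  0  0  0  0  0  1
 y  0  1  1  1  1  1  1
 y  0  1  2  2  2  2  2
 z  0  1  2  2  2  2  3
 z  0  1  2  2  2  2  3
 y  0  1  2  2  3  3  3
 x  0  1  2  3  3  3  3

3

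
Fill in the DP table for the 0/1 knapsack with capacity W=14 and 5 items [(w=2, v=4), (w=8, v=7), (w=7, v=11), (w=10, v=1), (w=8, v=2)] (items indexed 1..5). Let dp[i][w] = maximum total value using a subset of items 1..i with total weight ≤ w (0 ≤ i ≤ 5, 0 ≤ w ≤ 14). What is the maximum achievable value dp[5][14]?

15

i\w   0   1   2   3   4   5   6   7   8   9  10  11  12  13  14
  0   0   0   0   0   0   0   0   0   0   0   0   0   0   0   0
  1   0   0   4   4   4   4   4   4   4   4   4   4   4   4   4
  2   0   0   4   4   4   4   4   4   7   7  11  11  11  11  11
  3   0   0   4   4   4   4   4  11  11  15  15  15  15  15  15
  4   0   0   4   4   4   4   4  11  11  15  15  15  15  15  15
  5   0   0   4   4   4   4   4  11  11  15  15  15  15  15  15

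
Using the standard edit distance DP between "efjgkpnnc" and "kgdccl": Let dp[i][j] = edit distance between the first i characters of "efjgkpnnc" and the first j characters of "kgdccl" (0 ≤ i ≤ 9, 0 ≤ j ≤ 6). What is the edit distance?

   ''  k  g  d  c  c  l
''  0  1  2  3  4  5  6
 e  1  1  2  3  4  5  6
 f  2  2  2  3  4  5  6
 j  3  3  3  3  4  5  6
 g  4  4  3  4  4  5  6
 k  5  4  4  4  5  5  6
 p  6  5  5  5  5  6  6
 n  7  6  6  6  6  6  7
 n  8  7  7  7  7  7  7
 c  9  8  8  8  7  7  8

8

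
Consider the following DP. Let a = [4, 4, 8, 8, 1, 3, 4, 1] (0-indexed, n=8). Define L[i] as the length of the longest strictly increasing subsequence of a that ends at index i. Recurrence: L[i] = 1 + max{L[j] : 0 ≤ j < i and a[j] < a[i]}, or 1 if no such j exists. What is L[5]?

2

   i    0    1    2    3    4    5    6    7
a[i]    4    4    8    8    1    3    4    1
L[i]    1    1    2    2    1    2    3    1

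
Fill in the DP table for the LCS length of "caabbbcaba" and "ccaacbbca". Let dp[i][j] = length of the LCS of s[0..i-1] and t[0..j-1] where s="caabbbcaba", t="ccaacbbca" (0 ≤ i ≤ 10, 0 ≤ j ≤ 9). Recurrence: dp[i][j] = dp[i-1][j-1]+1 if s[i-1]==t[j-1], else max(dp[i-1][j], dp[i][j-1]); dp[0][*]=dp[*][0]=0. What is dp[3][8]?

   ''  c  c  a  a  c  b  b  c  a
''  0  0  0  0  0  0  0  0  0  0
 c  0  1  1  1  1  1  1  1  1  1
 a  0  1  1  2  2  2  2  2  2  2
 a  0  1  1  2  3  3  3  3  3  3
 b  0  1  1  2  3  3  4  4  4  4
 b  0  1  1  2  3  3  4  5  5  5
 b  0  1  1  2  3  3  4  5  5  5
 c  0  1  2  2  3  4  4  5  6  6
 a  0  1  2  3  3  4  4  5  6  7
 b  0  1  2  3  3  4  5  5  6  7
 a  0  1  2  3  4  4  5  5  6  7

3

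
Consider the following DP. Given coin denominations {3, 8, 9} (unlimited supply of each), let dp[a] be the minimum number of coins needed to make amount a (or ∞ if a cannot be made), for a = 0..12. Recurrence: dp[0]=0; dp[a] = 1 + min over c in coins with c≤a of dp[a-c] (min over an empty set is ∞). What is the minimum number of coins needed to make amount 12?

 a  0  1  2  3  4  5  6  7  8  9 10 11 12
dp  0  -  -  1  -  -  2  -  1  1  -  2  2
(- denotes ∞ / unreachable)

2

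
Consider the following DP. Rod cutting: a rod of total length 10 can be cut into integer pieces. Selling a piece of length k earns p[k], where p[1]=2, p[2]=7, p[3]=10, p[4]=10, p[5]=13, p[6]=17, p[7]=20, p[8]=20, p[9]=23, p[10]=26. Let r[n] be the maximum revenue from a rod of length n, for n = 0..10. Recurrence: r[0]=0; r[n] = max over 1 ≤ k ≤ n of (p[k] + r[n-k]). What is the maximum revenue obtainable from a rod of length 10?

   n    0    1    2    3    4    5    6    7    8    9   10
r[n]    0    2    7   10   14   17   21   24   28   31   35

35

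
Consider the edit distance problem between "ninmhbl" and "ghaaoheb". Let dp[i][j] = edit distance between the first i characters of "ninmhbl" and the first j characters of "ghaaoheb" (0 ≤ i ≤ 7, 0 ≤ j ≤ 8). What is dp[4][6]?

6

   ''  g  h  a  a  o  h  e  b
''  0  1  2  3  4  5  6  7  8
 n  1  1  2  3  4  5  6  7  8
 i  2  2  2  3  4  5  6  7  8
 n  3  3  3  3  4  5  6  7  8
 m  4  4  4  4  4  5  6  7  8
 h  5  5  4  5  5  5  5  6  7
 b  6  6  5  5  6  6  6  6  6
 l  7  7  6  6  6  7  7  7  7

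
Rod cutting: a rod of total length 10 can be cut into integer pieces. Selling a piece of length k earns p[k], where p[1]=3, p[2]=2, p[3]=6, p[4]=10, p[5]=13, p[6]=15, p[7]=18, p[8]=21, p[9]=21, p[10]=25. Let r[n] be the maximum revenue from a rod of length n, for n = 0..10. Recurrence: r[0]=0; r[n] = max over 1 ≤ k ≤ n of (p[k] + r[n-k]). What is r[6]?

   n    0    1    2    3    4    5    6    7    8    9   10
r[n]    0    3    6    9   12   15   18   21   24   27   30

18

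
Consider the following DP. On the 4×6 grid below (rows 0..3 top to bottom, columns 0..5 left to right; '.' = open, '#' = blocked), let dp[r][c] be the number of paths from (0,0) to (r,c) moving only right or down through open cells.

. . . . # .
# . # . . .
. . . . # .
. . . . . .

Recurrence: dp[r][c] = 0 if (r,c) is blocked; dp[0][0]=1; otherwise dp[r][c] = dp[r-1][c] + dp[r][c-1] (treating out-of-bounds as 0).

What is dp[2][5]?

1

r\c   0   1   2   3   4   5
  0   1   1   1   1   0   0
  1   0   1   0   1   1   1
  2   0   1   1   2   0   1
  3   0   1   2   4   4   5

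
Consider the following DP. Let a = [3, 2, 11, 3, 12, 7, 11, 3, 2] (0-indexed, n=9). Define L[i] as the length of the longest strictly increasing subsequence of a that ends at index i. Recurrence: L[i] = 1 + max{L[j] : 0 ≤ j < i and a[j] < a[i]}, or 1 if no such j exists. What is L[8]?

1

   i    0    1    2    3    4    5    6    7    8
a[i]    3    2   11    3   12    7   11    3    2
L[i]    1    1    2    2    3    3    4    2    1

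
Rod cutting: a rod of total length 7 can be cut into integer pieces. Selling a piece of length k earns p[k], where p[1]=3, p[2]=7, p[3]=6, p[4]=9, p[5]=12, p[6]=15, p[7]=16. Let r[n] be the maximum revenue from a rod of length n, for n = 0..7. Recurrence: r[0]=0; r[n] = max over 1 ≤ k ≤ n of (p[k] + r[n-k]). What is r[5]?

   n    0    1    2    3    4    5    6    7
r[n]    0    3    7   10   14   17   21   24

17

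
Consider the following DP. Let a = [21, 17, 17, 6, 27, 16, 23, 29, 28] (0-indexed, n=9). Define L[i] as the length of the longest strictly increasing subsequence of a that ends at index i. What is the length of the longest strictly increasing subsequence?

   i    0    1    2    3    4    5    6    7    8
a[i]   21   17   17    6   27   16   23   29   28
L[i]    1    1    1    1    2    2    3    4    4

4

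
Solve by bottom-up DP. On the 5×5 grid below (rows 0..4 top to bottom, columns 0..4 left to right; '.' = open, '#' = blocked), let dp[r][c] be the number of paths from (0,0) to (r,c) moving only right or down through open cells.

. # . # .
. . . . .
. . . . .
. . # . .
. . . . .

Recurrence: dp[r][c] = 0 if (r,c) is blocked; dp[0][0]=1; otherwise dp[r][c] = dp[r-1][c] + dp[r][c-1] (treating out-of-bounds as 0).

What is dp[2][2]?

r\c   0   1   2   3   4
  0   1   0   0   0   0
  1   1   1   1   1   1
  2   1   2   3   4   5
  3   1   3   0   4   9
  4   1   4   4   8  17

3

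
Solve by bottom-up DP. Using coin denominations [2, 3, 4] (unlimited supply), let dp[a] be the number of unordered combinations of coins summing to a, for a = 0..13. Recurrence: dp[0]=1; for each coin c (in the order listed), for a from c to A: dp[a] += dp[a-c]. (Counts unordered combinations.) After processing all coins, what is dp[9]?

3

after  coin     0     1     2     3     4     5     6     7     8     9    10    11    12    13
          2     1     0     1     0     1     0     1     0     1     0     1     0     1     0
          3     1     0     1     1     1     1     2     1     2     2     2     2     3     2
          4     1     0     1     1     2     1     3     2     4     3     5     4     7     5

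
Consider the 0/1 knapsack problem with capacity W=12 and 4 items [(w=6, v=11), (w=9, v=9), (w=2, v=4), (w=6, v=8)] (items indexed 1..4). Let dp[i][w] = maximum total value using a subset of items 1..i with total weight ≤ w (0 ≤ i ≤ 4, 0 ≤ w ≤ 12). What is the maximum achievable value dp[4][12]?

i\w   0   1   2   3   4   5   6   7   8   9  10  11  12
  0   0   0   0   0   0   0   0   0   0   0   0   0   0
  1   0   0   0   0   0   0  11  11  11  11  11  11  11
  2   0   0   0   0   0   0  11  11  11  11  11  11  11
  3   0   0   4   4   4   4  11  11  15  15  15  15  15
  4   0   0   4   4   4   4  11  11  15  15  15  15  19

19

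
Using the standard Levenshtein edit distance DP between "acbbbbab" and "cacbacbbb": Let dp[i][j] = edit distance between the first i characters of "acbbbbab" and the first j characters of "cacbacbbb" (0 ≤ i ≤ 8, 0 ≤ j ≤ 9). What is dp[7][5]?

   ''  c  a  c  b  a  c  b  b  b
''  0  1  2  3  4  5  6  7  8  9
 a  1  1  1  2  3  4  5  6  7  8
 c  2  1  2  1  2  3  4  5  6  7
 b  3  2  2  2  1  2  3  4  5  6
 b  4  3  3  3  2  2  3  3  4  5
 b  5  4  4  4  3  3  3  3  3  4
 b  6  5  5  5  4  4  4  3  3  3
 a  7  6  5  6  5  4  5  4  4  4
 b  8  7  6  6  6  5  5  5  4  4

4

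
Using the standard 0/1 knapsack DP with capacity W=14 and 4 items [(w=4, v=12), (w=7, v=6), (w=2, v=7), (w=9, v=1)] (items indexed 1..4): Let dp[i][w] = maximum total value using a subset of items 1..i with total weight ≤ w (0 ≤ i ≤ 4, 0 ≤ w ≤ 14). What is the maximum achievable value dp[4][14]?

25

i\w   0   1   2   3   4   5   6   7   8   9  10  11  12  13  14
  0   0   0   0   0   0   0   0   0   0   0   0   0   0   0   0
  1   0   0   0   0  12  12  12  12  12  12  12  12  12  12  12
  2   0   0   0   0  12  12  12  12  12  12  12  18  18  18  18
  3   0   0   7   7  12  12  19  19  19  19  19  19  19  25  25
  4   0   0   7   7  12  12  19  19  19  19  19  19  19  25  25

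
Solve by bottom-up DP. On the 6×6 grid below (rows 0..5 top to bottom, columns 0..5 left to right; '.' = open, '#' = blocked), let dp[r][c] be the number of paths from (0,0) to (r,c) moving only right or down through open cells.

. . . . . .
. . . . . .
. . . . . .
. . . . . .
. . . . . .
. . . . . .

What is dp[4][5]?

126

r\c   0   1   2   3   4   5
  0   1   1   1   1   1   1
  1   1   2   3   4   5   6
  2   1   3   6  10  15  21
  3   1   4  10  20  35  56
  4   1   5  15  35  70 126
  5   1   6  21  56 126 252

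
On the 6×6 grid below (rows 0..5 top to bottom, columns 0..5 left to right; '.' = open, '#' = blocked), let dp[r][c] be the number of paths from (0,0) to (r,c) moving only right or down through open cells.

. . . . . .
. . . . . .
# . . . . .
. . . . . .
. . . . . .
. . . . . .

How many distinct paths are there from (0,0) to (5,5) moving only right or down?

196

r\c   0   1   2   3   4   5
  0   1   1   1   1   1   1
  1   1   2   3   4   5   6
  2   0   2   5   9  14  20
  3   0   2   7  16  30  50
  4   0   2   9  25  55 105
  5   0   2  11  36  91 196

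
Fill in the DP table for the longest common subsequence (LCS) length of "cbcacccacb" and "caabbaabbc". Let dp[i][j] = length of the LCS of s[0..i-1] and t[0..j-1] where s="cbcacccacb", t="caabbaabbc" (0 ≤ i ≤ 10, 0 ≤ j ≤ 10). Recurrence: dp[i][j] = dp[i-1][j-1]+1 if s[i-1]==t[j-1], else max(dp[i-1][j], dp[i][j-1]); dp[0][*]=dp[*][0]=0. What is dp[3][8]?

2

   ''  c  a  a  b  b  a  a  b  b  c
''  0  0  0  0  0  0  0  0  0  0  0
 c  0  1  1  1  1  1  1  1  1  1  1
 b  0  1  1  1  2  2  2  2  2  2  2
 c  0  1  1  1  2  2  2  2  2  2  3
 a  0  1  2  2  2  2  3  3  3  3  3
 c  0  1  2  2  2  2  3  3  3  3  4
 c  0  1  2  2  2  2  3  3  3  3  4
 c  0  1  2  2  2  2  3  3  3  3  4
 a  0  1  2  3  3  3  3  4  4  4  4
 c  0  1  2  3  3  3  3  4  4  4  5
 b  0  1  2  3  4  4  4  4  5  5  5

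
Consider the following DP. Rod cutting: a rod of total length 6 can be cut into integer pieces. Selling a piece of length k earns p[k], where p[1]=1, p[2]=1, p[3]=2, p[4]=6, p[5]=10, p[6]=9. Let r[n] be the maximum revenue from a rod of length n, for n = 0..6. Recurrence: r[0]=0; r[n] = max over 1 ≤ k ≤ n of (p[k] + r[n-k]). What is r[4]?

6

   n    0    1    2    3    4    5    6
r[n]    0    1    2    3    6   10   11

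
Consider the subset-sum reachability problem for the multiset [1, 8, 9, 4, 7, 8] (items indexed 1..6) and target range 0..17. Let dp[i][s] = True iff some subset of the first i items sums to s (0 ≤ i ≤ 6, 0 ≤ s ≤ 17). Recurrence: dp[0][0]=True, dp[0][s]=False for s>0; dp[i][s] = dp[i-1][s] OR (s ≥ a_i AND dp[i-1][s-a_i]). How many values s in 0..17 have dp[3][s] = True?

i\s   0   1   2   3   4   5   6   7   8   9  10  11  12  13  14  15  16  17
  0   T   F   F   F   F   F   F   F   F   F   F   F   F   F   F   F   F   F
  1   T   T   F   F   F   F   F   F   F   F   F   F   F   F   F   F   F   F
  2   T   T   F   F   F   F   F   F   T   T   F   F   F   F   F   F   F   F
  3   T   T   F   F   F   F   F   F   T   T   T   F   F   F   F   F   F   T
  4   T   T   F   F   T   T   F   F   T   T   T   F   T   T   T   F   F   T
  5   T   T   F   F   T   T   F   T   T   T   T   T   T   T   T   T   T   T
  6   T   T   F   F   T   T   F   T   T   T   T   T   T   T   T   T   T   T

6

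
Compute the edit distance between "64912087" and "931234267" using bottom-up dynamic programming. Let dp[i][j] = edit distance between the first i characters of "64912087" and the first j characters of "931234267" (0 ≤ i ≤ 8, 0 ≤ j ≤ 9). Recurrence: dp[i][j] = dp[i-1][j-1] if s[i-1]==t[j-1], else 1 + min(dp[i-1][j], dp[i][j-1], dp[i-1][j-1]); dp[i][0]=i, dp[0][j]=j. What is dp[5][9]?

8

   ''  9  3  1  2  3  4  2  6  7
''  0  1  2  3  4  5  6  7  8  9
 6  1  1  2  3  4  5  6  7  7  8
 4  2  2  2  3  4  5  5  6  7  8
 9  3  2  3  3  4  5  6  6  7  8
 1  4  3  3  3  4  5  6  7  7  8
 2  5  4  4  4  3  4  5  6  7  8
 0  6  5  5  5  4  4  5  6  7  8
 8  7  6  6  6  5  5  5  6  7  8
 7  8  7  7  7  6  6  6  6  7  7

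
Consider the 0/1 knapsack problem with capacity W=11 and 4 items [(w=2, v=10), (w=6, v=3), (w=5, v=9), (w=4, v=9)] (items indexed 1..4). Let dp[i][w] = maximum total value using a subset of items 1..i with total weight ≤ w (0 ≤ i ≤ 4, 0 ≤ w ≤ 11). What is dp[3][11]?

19

i\w   0   1   2   3   4   5   6   7   8   9  10  11
  0   0   0   0   0   0   0   0   0   0   0   0   0
  1   0   0  10  10  10  10  10  10  10  10  10  10
  2   0   0  10  10  10  10  10  10  13  13  13  13
  3   0   0  10  10  10  10  10  19  19  19  19  19
  4   0   0  10  10  10  10  19  19  19  19  19  28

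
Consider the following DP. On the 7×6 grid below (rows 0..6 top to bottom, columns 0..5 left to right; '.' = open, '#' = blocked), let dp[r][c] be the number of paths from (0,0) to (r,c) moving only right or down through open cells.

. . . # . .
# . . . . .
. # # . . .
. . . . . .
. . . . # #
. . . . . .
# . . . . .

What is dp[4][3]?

2

r\c   0   1   2   3   4   5
  0   1   1   1   0   0   0
  1   0   1   2   2   2   2
  2   0   0   0   2   4   6
  3   0   0   0   2   6  12
  4   0   0   0   2   0   0
  5   0   0   0   2   2   2
  6   0   0   0   2   4   6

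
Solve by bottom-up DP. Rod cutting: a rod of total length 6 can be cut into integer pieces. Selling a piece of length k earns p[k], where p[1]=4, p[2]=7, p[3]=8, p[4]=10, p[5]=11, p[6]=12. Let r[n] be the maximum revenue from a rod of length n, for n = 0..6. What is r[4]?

16

   n    0    1    2    3    4    5    6
r[n]    0    4    8   12   16   20   24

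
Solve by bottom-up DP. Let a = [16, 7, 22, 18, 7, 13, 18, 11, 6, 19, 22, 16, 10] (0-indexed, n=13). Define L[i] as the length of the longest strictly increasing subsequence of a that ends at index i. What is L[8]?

1

   i    0    1    2    3    4    5    6    7    8    9   10   11   12
a[i]   16    7   22   18    7   13   18   11    6   19   22   16   10
L[i]    1    1    2    2    1    2    3    2    1    4    5    3    2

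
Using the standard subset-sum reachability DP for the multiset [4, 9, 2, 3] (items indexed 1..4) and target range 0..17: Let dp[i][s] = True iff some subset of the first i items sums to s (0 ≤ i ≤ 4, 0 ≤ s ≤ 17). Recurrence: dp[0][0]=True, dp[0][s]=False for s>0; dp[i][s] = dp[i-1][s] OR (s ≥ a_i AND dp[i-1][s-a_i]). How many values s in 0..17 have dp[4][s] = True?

14

i\s   0   1   2   3   4   5   6   7   8   9  10  11  12  13  14  15  16  17
  0   T   F   F   F   F   F   F   F   F   F   F   F   F   F   F   F   F   F
  1   T   F   F   F   T   F   F   F   F   F   F   F   F   F   F   F   F   F
  2   T   F   F   F   T   F   F   F   F   T   F   F   F   T   F   F   F   F
  3   T   F   T   F   T   F   T   F   F   T   F   T   F   T   F   T   F   F
  4   T   F   T   T   T   T   T   T   F   T   F   T   T   T   T   T   T   F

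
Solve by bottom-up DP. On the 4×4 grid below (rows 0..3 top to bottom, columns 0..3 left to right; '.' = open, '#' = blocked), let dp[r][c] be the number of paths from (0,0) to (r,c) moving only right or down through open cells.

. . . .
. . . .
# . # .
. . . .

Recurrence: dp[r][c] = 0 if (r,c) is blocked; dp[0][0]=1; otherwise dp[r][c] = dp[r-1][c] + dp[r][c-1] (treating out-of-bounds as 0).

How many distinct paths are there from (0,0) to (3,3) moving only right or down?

r\c   0   1   2   3
  0   1   1   1   1
  1   1   2   3   4
  2   0   2   0   4
  3   0   2   2   6

6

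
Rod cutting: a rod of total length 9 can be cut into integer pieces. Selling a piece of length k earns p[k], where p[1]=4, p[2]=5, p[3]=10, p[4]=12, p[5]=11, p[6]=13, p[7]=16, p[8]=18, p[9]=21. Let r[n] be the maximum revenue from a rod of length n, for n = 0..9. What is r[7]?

   n    0    1    2    3    4    5    6    7    8    9
r[n]    0    4    8   12   16   20   24   28   32   36

28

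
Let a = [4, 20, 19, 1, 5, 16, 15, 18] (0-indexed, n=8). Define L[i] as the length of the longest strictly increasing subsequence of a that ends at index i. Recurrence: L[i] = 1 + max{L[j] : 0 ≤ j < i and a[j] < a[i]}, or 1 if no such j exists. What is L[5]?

3

   i    0    1    2    3    4    5    6    7
a[i]    4   20   19    1    5   16   15   18
L[i]    1    2    2    1    2    3    3    4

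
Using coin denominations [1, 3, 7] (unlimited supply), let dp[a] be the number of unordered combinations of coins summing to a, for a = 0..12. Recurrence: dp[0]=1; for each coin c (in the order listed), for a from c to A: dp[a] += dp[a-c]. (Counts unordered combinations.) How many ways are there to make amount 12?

after  coin     0     1     2     3     4     5     6     7     8     9    10    11    12
          1     1     1     1     1     1     1     1     1     1     1     1     1     1
          3     1     1     1     2     2     2     3     3     3     4     4     4     5
          7     1     1     1     2     2     2     3     4     4     5     6     6     7

7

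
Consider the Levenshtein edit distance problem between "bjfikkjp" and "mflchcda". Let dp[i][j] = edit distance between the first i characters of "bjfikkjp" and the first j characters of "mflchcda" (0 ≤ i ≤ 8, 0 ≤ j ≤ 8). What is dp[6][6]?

6

   ''  m  f  l  c  h  c  d  a
''  0  1  2  3  4  5  6  7  8
 b  1  1  2  3  4  5  6  7  8
 j  2  2  2  3  4  5  6  7  8
 f  3  3  2  3  4  5  6  7  8
 i  4  4  3  3  4  5  6  7  8
 k  5  5  4  4  4  5  6  7  8
 k  6  6  5  5  5  5  6  7  8
 j  7  7  6  6  6  6  6  7  8
 p  8  8  7  7  7  7  7  7  8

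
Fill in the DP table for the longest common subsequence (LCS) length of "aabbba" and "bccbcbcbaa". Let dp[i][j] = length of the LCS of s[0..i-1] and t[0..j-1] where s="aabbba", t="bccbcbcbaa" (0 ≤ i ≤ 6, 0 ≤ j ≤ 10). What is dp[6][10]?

4

   ''  b  c  c  b  c  b  c  b  a  a
''  0  0  0  0  0  0  0  0  0  0  0
 a  0  0  0  0  0  0  0  0  0  1  1
 a  0  0  0  0  0  0  0  0  0  1  2
 b  0  1  1  1  1  1  1  1  1  1  2
 b  0  1  1  1  2  2  2  2  2  2  2
 b  0  1  1  1  2  2  3  3  3  3  3
 a  0  1  1  1  2  2  3  3  3  4  4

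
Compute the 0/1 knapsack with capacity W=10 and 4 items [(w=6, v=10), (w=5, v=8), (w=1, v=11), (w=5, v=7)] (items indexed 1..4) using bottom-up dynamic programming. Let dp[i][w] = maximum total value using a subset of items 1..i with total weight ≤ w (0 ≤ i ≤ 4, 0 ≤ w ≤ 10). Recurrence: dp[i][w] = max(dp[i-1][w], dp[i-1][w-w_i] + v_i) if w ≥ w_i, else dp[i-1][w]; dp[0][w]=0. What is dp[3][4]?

11

i\w   0   1   2   3   4   5   6   7   8   9  10
  0   0   0   0   0   0   0   0   0   0   0   0
  1   0   0   0   0   0   0  10  10  10  10  10
  2   0   0   0   0   0   8  10  10  10  10  10
  3   0  11  11  11  11  11  19  21  21  21  21
  4   0  11  11  11  11  11  19  21  21  21  21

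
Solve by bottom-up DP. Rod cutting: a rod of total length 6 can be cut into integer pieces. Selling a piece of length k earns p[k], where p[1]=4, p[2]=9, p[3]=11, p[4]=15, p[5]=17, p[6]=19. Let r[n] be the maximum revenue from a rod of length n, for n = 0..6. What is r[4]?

   n    0    1    2    3    4    5    6
r[n]    0    4    9   13   18   22   27

18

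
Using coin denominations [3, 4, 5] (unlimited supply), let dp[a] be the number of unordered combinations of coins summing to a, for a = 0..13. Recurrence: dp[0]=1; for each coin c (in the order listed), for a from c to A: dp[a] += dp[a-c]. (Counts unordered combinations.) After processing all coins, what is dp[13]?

3

after  coin     0     1     2     3     4     5     6     7     8     9    10    11    12    13
          3     1     0     0     1     0     0     1     0     0     1     0     0     1     0
          4     1     0     0     1     1     0     1     1     1     1     1     1     2     1
          5     1     0     0     1     1     1     1     1     2     2     2     2     3     3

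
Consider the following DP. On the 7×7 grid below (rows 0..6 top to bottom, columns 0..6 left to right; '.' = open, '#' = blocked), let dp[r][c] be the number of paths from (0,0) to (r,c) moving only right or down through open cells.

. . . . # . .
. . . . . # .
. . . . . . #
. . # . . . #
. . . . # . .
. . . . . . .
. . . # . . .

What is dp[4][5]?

r\c   0   1   2   3   4   5   6
  0   1   1   1   1   0   0   0
  1   1   2   3   4   4   0   0
  2   1   3   6  10  14  14   0
  3   1   4   0  10  24  38   0
  4   1   5   5  15   0  38  38
  5   1   6  11  26  26  64 102
  6   1   7  18   0  26  90 192

38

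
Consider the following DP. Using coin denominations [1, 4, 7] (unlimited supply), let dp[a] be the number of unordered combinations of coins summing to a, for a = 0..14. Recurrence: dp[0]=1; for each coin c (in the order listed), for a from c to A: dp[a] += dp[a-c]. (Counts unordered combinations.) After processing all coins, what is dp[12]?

after  coin     0     1     2     3     4     5     6     7     8     9    10    11    12    13    14
          1     1     1     1     1     1     1     1     1     1     1     1     1     1     1     1
          4     1     1     1     1     2     2     2     2     3     3     3     3     4     4     4
          7     1     1     1     1     2     2     2     3     4     4     4     5     6     6     7

6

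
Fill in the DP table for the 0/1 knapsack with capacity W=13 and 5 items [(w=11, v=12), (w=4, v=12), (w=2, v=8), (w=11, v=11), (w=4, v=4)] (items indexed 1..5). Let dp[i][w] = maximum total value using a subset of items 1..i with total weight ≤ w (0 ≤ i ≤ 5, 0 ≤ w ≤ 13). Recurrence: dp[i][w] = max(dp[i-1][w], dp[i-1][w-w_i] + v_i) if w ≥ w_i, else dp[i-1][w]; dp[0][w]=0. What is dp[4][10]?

i\w   0   1   2   3   4   5   6   7   8   9  10  11  12  13
  0   0   0   0   0   0   0   0   0   0   0   0   0   0   0
  1   0   0   0   0   0   0   0   0   0   0   0  12  12  12
  2   0   0   0   0  12  12  12  12  12  12  12  12  12  12
  3   0   0   8   8  12  12  20  20  20  20  20  20  20  20
  4   0   0   8   8  12  12  20  20  20  20  20  20  20  20
  5   0   0   8   8  12  12  20  20  20  20  24  24  24  24

20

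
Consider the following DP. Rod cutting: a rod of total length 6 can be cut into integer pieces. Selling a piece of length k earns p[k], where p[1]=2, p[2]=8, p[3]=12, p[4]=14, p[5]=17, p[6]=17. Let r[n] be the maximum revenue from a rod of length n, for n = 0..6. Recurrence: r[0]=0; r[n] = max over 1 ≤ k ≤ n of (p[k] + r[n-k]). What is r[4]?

   n    0    1    2    3    4    5    6
r[n]    0    2    8   12   16   20   24

16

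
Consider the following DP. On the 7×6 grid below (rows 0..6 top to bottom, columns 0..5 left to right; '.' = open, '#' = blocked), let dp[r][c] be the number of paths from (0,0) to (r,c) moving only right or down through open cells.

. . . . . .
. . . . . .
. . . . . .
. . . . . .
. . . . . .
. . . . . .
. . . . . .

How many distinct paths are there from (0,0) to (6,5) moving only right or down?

462

r\c   0   1   2   3   4   5
  0   1   1   1   1   1   1
  1   1   2   3   4   5   6
  2   1   3   6  10  15  21
  3   1   4  10  20  35  56
  4   1   5  15  35  70 126
  5   1   6  21  56 126 252
  6   1   7  28  84 210 462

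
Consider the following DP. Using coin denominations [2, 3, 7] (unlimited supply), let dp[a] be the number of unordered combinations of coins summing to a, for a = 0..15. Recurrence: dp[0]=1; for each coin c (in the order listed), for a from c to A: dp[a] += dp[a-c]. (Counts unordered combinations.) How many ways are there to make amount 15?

5

after  coin     0     1     2     3     4     5     6     7     8     9    10    11    12    13    14    15
          2     1     0     1     0     1     0     1     0     1     0     1     0     1     0     1     0
          3     1     0     1     1     1     1     2     1     2     2     2     2     3     2     3     3
          7     1     0     1     1     1     1     2     2     2     3     3     3     4     4     5     5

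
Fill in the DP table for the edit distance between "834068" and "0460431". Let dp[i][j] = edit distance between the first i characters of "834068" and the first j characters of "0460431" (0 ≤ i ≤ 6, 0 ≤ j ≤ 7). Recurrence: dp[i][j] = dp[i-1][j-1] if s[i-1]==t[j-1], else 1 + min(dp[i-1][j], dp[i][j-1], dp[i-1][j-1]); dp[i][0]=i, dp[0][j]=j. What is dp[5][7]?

   ''  0  4  6  0  4  3  1
''  0  1  2  3  4  5  6  7
 8  1  1  2  3  4  5  6  7
 3  2  2  2  3  4  5  5  6
 4  3  3  2  3  4  4  5  6
 0  4  3  3  3  3  4  5  6
 6  5  4  4  3  4  4  5  6
 8  6  5  5  4  4  5  5  6

6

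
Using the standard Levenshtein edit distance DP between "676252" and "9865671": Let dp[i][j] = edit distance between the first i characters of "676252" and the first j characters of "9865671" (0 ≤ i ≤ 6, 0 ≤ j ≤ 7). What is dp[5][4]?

   ''  9  8  6  5  6  7  1
''  0  1  2  3  4  5  6  7
 6  1  1  2  2  3  4  5  6
 7  2  2  2  3  3  4  4  5
 6  3  3  3  2  3  3  4  5
 2  4  4  4  3  3  4  4  5
 5  5  5  5  4  3  4  5  5
 2  6  6  6  5  4  4  5  6

3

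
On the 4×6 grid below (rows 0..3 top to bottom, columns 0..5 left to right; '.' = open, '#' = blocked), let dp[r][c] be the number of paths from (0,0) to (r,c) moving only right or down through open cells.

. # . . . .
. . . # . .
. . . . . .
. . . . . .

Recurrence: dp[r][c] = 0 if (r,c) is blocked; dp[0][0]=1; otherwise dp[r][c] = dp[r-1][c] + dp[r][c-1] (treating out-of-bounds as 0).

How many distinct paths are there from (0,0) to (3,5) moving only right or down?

r\c   0   1   2   3   4   5
  0   1   0   0   0   0   0
  1   1   1   1   0   0   0
  2   1   2   3   3   3   3
  3   1   3   6   9  12  15

15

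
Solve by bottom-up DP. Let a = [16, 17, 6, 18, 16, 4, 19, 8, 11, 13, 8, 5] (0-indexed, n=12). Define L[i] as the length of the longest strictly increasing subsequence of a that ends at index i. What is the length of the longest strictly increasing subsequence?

4

   i    0    1    2    3    4    5    6    7    8    9   10   11
a[i]   16   17    6   18   16    4   19    8   11   13    8    5
L[i]    1    2    1    3    2    1    4    2    3    4    2    2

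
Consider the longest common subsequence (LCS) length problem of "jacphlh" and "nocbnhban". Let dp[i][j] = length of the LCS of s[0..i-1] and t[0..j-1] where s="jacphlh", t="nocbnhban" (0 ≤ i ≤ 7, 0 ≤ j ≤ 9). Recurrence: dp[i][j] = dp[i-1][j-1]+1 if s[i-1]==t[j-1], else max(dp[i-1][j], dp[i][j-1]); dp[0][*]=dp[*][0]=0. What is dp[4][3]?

   ''  n  o  c  b  n  h  b  a  n
''  0  0  0  0  0  0  0  0  0  0
 j  0  0  0  0  0  0  0  0  0  0
 a  0  0  0  0  0  0  0  0  1  1
 c  0  0  0  1  1  1  1  1  1  1
 p  0  0  0  1  1  1  1  1  1  1
 h  0  0  0  1  1  1  2  2  2  2
 l  0  0  0  1  1  1  2  2  2  2
 h  0  0  0  1  1  1  2  2  2  2

1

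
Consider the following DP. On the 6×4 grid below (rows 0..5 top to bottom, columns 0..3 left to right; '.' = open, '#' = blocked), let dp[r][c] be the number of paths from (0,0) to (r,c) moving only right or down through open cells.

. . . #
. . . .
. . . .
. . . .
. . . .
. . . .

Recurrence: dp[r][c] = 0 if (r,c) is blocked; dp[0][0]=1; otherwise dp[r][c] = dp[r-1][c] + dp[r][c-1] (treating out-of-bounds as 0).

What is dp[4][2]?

r\c   0   1   2   3
  0   1   1   1   0
  1   1   2   3   3
  2   1   3   6   9
  3   1   4  10  19
  4   1   5  15  34
  5   1   6  21  55

15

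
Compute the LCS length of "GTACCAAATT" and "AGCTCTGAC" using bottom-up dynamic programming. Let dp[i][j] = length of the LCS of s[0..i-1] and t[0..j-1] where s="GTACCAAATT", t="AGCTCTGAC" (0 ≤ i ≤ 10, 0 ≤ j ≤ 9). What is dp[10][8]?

   ''  A  G  C  T  C  T  G  A  C
''  0  0  0  0  0  0  0  0  0  0
 G  0  0  1  1  1  1  1  1  1  1
 T  0  0  1  1  2  2  2  2  2  2
 A  0  1  1  1  2  2  2  2  3  3
 C  0  1  1  2  2  3  3  3  3  4
 C  0  1  1  2  2  3  3  3  3  4
 A  0  1  1  2  2  3  3  3  4  4
 A  0  1  1  2  2  3  3  3  4  4
 A  0  1  1  2  2  3  3  3  4  4
 T  0  1  1  2  3  3  4  4  4  4
 T  0  1  1  2  3  3  4  4  4  4

4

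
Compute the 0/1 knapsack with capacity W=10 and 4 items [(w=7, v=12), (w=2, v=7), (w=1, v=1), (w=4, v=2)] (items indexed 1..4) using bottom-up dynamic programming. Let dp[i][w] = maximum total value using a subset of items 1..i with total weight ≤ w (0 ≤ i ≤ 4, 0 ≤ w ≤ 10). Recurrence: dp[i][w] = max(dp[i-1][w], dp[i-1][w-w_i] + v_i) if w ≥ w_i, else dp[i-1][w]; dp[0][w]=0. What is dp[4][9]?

i\w   0   1   2   3   4   5   6   7   8   9  10
  0   0   0   0   0   0   0   0   0   0   0   0
  1   0   0   0   0   0   0   0  12  12  12  12
  2   0   0   7   7   7   7   7  12  12  19  19
  3   0   1   7   8   8   8   8  12  13  19  20
  4   0   1   7   8   8   8   9  12  13  19  20

19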